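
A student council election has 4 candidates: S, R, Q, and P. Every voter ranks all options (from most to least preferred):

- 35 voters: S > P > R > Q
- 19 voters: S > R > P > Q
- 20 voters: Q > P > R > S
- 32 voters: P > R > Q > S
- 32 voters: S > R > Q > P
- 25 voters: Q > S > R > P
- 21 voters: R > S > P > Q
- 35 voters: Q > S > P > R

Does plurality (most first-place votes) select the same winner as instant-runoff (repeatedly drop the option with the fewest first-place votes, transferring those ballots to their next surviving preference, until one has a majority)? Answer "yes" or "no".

no

Plurality — first-place votes: S 86, R 21, Q 80, P 32. Winner: S.
Instant-runoff — R1 S 86, R 21, Q 80, P 32 (R out); R2 S 107, Q 80, P 32 (P out); R3 S 107, Q 112 (Q winner). Winner: Q.
The two methods disagree.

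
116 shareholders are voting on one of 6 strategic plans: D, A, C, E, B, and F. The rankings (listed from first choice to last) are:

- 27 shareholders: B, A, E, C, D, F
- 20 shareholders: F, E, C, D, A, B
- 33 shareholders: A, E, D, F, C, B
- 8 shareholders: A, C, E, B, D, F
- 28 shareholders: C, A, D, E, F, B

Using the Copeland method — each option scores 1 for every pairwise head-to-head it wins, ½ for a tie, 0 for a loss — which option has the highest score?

D: beats B and F; loses to A, C, and E → score 2.
A: beats D, C, E, B, and F → score 5.
C: beats D, B, and F; loses to A and E → score 3.
E: beats D, C, B, and F; loses to A → score 4.
B: loses to D, A, C, E, and F → score 0.
F: beats B; loses to D, A, C, and E → score 1.
A has the best pairwise record.

A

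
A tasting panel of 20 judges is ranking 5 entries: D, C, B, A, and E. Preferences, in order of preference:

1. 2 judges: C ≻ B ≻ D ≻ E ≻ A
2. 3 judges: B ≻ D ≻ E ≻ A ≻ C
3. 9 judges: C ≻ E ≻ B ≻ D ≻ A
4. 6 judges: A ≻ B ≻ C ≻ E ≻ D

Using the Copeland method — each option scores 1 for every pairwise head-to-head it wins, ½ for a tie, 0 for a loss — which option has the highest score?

C

D: beats A; loses to C, B, and E → score 1.
C: beats D, B, A, and E → score 4.
B: beats D, A, and E; loses to C → score 3.
A: loses to D, C, B, and E → score 0.
E: beats D and A; loses to C and B → score 2.
C has the best pairwise record.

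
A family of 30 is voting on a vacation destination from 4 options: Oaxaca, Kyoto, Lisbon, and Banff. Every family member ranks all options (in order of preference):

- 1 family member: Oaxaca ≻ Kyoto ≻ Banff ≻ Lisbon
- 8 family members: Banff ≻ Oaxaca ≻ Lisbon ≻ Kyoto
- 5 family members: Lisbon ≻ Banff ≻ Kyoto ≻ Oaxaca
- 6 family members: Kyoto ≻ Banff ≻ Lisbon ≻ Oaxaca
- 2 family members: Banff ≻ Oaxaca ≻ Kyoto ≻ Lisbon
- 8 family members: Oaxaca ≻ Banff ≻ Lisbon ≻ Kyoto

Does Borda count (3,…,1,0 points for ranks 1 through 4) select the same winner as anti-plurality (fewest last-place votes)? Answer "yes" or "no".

yes

Borda — scores: Oaxaca 47, Kyoto 27, Lisbon 37, Banff 69. Winner: Banff.
Anti-plurality — last-place votes: Oaxaca 11, Kyoto 16, Lisbon 3, Banff 0. Winner: Banff.
The two methods agree.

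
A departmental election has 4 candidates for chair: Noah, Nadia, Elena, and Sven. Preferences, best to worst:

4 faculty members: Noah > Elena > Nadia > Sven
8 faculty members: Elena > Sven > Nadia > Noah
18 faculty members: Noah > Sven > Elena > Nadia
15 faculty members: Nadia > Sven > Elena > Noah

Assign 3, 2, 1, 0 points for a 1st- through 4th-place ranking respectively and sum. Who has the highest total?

Noah: 4·3 + 8·0 + 18·3 + 15·0 = 66
Nadia: 4·1 + 8·1 + 18·0 + 15·3 = 57
Elena: 4·2 + 8·3 + 18·1 + 15·1 = 65
Sven: 4·0 + 8·2 + 18·2 + 15·2 = 82
Sven has the highest Borda score (82).

Sven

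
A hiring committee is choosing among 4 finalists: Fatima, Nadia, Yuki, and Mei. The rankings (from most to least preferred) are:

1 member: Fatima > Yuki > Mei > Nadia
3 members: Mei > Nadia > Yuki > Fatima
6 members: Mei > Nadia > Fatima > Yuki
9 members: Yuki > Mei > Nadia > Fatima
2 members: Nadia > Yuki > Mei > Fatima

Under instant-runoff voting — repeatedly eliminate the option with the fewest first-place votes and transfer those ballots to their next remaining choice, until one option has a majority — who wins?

Round 1: Fatima 1, Nadia 2, Yuki 9, Mei 9. Eliminate Fatima.
Round 2: Nadia 2, Yuki 10, Mei 9. Eliminate Nadia.
Round 3: Yuki 12, Mei 9. Yuki has a majority.

Yuki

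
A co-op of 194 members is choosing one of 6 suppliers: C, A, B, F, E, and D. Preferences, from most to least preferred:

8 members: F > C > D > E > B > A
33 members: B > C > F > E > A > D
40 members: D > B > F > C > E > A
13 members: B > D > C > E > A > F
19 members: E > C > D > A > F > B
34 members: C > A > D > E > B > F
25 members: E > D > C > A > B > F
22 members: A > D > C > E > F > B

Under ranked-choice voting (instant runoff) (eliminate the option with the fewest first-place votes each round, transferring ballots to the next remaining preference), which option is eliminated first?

F

Round 1: C 34, A 22, B 46, F 8, E 44, D 40. Eliminate F.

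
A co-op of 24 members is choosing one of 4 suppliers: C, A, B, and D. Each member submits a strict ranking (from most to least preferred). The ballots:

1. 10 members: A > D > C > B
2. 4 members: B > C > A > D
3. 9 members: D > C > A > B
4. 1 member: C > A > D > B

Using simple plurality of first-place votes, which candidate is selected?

First-place votes: C 1, A 10, B 4, D 9.
A has the most first-place votes.

A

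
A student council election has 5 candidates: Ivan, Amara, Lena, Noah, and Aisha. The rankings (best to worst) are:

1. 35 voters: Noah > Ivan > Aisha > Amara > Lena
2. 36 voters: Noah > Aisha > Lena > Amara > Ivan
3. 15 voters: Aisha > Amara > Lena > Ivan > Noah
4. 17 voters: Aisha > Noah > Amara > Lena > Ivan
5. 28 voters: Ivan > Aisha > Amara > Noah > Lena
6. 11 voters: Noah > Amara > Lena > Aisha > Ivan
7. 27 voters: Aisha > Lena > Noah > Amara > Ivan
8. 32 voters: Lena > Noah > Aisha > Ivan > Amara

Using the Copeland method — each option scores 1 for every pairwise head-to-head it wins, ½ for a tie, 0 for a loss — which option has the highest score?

Ivan: loses to Amara, Lena, Noah, and Aisha → score 0.
Amara: beats Ivan and Lena; loses to Noah and Aisha → score 2.
Lena: beats Ivan; loses to Amara, Noah, and Aisha → score 1.
Noah: beats Ivan, Amara, Lena, and Aisha → score 4.
Aisha: beats Ivan, Amara, and Lena; loses to Noah → score 3.
Noah has the best pairwise record.

Noah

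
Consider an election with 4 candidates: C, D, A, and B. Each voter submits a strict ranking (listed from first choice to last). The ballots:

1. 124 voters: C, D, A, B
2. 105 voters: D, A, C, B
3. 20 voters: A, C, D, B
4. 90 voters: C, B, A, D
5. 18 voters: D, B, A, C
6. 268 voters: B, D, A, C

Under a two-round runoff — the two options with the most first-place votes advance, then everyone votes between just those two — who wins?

C

Round 1 first-place votes: C 214, D 123, A 20, B 268.
B and C advance.
Runoff: B is preferred to C by 286 voters; C by 339.
C wins the runoff.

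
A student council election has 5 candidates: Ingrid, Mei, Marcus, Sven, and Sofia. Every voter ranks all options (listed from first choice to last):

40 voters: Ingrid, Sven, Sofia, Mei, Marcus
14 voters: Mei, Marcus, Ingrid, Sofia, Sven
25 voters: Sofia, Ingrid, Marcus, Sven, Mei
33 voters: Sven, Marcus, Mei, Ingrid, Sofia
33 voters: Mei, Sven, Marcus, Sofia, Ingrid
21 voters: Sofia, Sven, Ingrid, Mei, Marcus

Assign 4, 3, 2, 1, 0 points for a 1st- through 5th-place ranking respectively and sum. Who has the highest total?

Sven

Ingrid: 40·4 + 14·2 + 25·3 + 33·1 + 33·0 + 21·2 = 338
Mei: 40·1 + 14·4 + 25·0 + 33·2 + 33·4 + 21·1 = 315
Marcus: 40·0 + 14·3 + 25·2 + 33·3 + 33·2 + 21·0 = 257
Sven: 40·3 + 14·0 + 25·1 + 33·4 + 33·3 + 21·3 = 439
Sofia: 40·2 + 14·1 + 25·4 + 33·0 + 33·1 + 21·4 = 311
Sven has the highest Borda score (439).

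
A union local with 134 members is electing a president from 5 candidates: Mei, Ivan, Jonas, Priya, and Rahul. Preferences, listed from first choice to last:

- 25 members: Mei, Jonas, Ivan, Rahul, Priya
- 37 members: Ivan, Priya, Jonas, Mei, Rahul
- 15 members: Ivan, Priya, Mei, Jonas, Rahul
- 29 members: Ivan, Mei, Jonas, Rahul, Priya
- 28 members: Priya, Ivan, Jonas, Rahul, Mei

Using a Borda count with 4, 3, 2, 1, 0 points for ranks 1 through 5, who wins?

Mei: 25·4 + 37·1 + 15·2 + 29·3 + 28·0 = 254
Ivan: 25·2 + 37·4 + 15·4 + 29·4 + 28·3 = 458
Jonas: 25·3 + 37·2 + 15·1 + 29·2 + 28·2 = 278
Priya: 25·0 + 37·3 + 15·3 + 29·0 + 28·4 = 268
Rahul: 25·1 + 37·0 + 15·0 + 29·1 + 28·1 = 82
Ivan has the highest Borda score (458).

Ivan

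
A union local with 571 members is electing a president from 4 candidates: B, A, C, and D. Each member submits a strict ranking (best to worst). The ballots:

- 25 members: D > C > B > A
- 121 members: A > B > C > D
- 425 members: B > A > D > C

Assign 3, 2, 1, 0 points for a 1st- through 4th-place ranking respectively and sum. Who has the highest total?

B

B: 25·1 + 121·2 + 425·3 = 1542
A: 25·0 + 121·3 + 425·2 = 1213
C: 25·2 + 121·1 + 425·0 = 171
D: 25·3 + 121·0 + 425·1 = 500
B has the highest Borda score (1542).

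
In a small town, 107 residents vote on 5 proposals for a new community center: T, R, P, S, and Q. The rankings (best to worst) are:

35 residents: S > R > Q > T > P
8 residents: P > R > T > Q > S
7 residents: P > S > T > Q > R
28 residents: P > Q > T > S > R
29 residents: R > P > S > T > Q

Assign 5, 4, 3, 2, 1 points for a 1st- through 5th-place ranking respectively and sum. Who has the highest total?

P

T: 35·2 + 8·3 + 7·3 + 28·3 + 29·2 = 257
R: 35·4 + 8·4 + 7·1 + 28·1 + 29·5 = 352
P: 35·1 + 8·5 + 7·5 + 28·5 + 29·4 = 366
S: 35·5 + 8·1 + 7·4 + 28·2 + 29·3 = 354
Q: 35·3 + 8·2 + 7·2 + 28·4 + 29·1 = 276
P has the highest Borda score (366).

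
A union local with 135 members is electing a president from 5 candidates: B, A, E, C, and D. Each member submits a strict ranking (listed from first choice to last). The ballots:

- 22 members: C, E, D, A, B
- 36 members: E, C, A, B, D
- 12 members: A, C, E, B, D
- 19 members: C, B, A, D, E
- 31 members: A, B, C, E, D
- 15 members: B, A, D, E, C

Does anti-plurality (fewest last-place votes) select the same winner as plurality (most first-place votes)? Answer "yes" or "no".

yes

Anti-plurality — last-place votes: B 22, A 0, E 19, C 15, D 79. Winner: A.
Plurality — first-place votes: B 15, A 43, E 36, C 41, D 0. Winner: A.
The two methods agree.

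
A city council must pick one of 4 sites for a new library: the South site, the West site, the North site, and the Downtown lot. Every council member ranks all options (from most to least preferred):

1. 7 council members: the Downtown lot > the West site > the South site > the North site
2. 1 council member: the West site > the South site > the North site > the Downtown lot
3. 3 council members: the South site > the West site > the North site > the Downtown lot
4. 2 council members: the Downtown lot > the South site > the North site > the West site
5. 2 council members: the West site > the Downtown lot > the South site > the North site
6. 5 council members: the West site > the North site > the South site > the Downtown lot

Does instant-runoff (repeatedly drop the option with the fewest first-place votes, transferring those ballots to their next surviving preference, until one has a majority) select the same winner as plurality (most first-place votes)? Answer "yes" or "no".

no

Instant-runoff — R1 the South site 3, the West site 8, the North site 0, the Downtown lot 9 (the North site out); R2 the South site 3, the West site 8, the Downtown lot 9 (the South site out); R3 the West site 11, the Downtown lot 9 (the West site winner). Winner: the West site.
Plurality — first-place votes: the South site 3, the West site 8, the North site 0, the Downtown lot 9. Winner: the Downtown lot.
The two methods disagree.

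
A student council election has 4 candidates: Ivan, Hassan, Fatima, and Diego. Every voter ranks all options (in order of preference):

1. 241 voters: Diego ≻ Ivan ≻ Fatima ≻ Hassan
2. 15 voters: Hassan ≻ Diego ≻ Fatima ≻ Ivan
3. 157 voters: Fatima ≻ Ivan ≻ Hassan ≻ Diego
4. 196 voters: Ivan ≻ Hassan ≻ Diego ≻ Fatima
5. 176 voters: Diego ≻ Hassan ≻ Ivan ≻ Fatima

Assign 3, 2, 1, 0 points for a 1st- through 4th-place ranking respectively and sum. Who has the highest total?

Ivan

Ivan: 241·2 + 15·0 + 157·2 + 196·3 + 176·1 = 1560
Hassan: 241·0 + 15·3 + 157·1 + 196·2 + 176·2 = 946
Fatima: 241·1 + 15·1 + 157·3 + 196·0 + 176·0 = 727
Diego: 241·3 + 15·2 + 157·0 + 196·1 + 176·3 = 1477
Ivan has the highest Borda score (1560).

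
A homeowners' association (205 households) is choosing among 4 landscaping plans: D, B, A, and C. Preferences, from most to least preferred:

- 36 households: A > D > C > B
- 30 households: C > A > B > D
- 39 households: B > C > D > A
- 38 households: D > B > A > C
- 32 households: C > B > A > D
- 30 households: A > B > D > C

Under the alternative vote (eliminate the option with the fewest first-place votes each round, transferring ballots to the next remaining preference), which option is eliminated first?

Round 1: D 38, B 39, A 66, C 62. Eliminate D.

D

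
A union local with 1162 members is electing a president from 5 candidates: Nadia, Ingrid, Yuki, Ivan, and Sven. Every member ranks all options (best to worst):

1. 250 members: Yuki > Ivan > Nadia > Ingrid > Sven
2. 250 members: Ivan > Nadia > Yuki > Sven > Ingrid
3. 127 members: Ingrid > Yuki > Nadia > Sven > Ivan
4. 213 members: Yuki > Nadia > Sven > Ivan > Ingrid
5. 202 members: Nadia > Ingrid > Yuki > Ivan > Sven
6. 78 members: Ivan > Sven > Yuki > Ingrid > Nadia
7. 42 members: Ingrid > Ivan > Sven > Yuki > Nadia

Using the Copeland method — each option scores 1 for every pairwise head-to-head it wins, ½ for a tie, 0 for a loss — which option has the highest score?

Nadia: beats Ingrid and Sven; loses to Yuki and Ivan → score 2.
Ingrid: beats Sven; loses to Nadia, Yuki, and Ivan → score 1.
Yuki: beats Nadia, Ingrid, Ivan, and Sven → score 4.
Ivan: beats Nadia, Ingrid, and Sven; loses to Yuki → score 3.
Sven: loses to Nadia, Ingrid, Yuki, and Ivan → score 0.
Yuki has the best pairwise record.

Yuki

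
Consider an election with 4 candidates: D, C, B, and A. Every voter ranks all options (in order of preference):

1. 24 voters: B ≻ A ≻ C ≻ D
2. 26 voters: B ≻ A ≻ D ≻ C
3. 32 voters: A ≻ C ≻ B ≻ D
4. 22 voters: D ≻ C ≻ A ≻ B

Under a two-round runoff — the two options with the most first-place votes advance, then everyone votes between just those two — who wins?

Round 1 first-place votes: D 22, C 0, B 50, A 32.
B and A advance.
Runoff: B is preferred to A by 50 voters; A by 54.
A wins the runoff.

A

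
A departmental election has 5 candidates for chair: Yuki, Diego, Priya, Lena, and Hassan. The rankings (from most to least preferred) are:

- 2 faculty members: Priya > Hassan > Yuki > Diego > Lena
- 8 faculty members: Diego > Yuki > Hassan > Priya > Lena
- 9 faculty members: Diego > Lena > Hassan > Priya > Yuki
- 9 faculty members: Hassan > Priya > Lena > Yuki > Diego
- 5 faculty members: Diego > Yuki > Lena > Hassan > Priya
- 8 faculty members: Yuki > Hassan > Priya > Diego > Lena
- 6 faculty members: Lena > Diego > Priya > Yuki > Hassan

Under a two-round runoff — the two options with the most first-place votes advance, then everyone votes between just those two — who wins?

Round 1 first-place votes: Yuki 8, Diego 22, Priya 2, Lena 6, Hassan 9.
Diego and Hassan advance.
Runoff: Diego is preferred to Hassan by 28 voters; Hassan by 19.
Diego wins the runoff.

Diego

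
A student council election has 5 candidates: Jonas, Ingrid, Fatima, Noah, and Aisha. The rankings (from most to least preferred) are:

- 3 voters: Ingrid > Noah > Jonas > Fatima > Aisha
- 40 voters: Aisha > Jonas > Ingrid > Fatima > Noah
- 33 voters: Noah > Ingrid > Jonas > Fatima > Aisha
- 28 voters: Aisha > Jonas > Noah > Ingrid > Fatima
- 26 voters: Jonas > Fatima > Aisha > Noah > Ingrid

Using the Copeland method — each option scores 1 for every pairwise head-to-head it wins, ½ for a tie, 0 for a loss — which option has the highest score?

Aisha

Jonas: beats Ingrid, Fatima, and Noah; loses to Aisha → score 3.
Ingrid: beats Fatima; loses to Jonas, Noah, and Aisha → score 1.
Fatima: beats Noah; loses to Jonas, Ingrid, and Aisha → score 1.
Noah: beats Ingrid; loses to Jonas, Fatima, and Aisha → score 1.
Aisha: beats Jonas, Ingrid, Fatima, and Noah → score 4.
Aisha has the best pairwise record.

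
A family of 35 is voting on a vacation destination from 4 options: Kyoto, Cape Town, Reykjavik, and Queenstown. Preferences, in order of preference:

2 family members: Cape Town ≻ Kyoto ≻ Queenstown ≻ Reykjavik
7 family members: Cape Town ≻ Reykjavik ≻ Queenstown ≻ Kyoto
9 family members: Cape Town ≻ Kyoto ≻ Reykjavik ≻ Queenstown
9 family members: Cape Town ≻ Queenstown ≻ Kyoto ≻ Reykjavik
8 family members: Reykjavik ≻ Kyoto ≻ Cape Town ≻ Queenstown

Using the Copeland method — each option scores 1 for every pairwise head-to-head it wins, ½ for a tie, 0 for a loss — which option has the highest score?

Cape Town

Kyoto: beats Reykjavik and Queenstown; loses to Cape Town → score 2.
Cape Town: beats Kyoto, Reykjavik, and Queenstown → score 3.
Reykjavik: beats Queenstown; loses to Kyoto and Cape Town → score 1.
Queenstown: loses to Kyoto, Cape Town, and Reykjavik → score 0.
Cape Town has the best pairwise record.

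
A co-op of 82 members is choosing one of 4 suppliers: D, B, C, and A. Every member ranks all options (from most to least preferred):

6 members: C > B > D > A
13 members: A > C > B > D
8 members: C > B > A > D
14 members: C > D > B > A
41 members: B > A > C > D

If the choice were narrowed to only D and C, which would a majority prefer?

Voters preferring D to C: 0; preferring C to D: 82.
C wins the head-to-head.

C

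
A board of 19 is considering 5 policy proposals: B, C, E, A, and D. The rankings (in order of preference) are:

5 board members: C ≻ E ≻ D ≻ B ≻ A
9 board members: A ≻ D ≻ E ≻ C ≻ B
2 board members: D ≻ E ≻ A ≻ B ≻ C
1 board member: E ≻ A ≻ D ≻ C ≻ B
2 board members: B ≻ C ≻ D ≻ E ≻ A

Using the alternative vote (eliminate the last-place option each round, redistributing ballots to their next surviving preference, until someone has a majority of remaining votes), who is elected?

Round 1: B 2, C 5, E 1, A 9, D 2. Eliminate E.
Round 2: B 2, C 5, A 10, D 2. A has a majority.

A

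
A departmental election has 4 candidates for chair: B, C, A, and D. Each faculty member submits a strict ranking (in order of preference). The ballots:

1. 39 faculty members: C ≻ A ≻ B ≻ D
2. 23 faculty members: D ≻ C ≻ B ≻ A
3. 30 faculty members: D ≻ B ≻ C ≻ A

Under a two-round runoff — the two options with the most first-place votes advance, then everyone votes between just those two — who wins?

D

Round 1 first-place votes: B 0, C 39, A 0, D 53.
D and C advance.
Runoff: D is preferred to C by 53 voters; C by 39.
D wins the runoff.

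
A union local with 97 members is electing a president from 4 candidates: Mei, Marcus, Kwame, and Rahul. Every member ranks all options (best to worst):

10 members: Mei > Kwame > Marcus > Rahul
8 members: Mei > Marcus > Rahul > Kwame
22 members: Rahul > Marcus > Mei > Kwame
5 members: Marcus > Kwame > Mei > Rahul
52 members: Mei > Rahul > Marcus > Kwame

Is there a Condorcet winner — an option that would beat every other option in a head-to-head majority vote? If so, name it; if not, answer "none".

Mei

Mei vs Marcus: 70–27 for Mei.
Mei vs Kwame: 92–5 for Mei.
Mei vs Rahul: 75–22 for Mei.
Mei beats every other option head-to-head.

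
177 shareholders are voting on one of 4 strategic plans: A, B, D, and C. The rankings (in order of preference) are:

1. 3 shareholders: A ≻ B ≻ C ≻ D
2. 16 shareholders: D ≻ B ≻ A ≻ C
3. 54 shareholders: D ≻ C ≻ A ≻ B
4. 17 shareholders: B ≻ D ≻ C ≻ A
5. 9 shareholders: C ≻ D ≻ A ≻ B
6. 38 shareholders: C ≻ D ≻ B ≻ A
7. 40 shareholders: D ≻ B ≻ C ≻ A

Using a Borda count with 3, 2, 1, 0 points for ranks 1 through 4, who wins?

A: 3·3 + 16·1 + 54·1 + 17·0 + 9·1 + 38·0 + 40·0 = 88
B: 3·2 + 16·2 + 54·0 + 17·3 + 9·0 + 38·1 + 40·2 = 207
D: 3·0 + 16·3 + 54·3 + 17·2 + 9·2 + 38·2 + 40·3 = 458
C: 3·1 + 16·0 + 54·2 + 17·1 + 9·3 + 38·3 + 40·1 = 309
D has the highest Borda score (458).

D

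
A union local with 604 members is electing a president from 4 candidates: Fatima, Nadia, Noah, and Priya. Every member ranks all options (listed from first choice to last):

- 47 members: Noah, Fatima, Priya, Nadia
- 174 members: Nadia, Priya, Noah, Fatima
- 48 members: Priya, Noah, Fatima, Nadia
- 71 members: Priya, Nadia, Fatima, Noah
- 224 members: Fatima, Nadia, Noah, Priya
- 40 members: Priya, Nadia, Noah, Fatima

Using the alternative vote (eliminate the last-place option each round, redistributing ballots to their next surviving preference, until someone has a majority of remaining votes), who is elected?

Fatima

Round 1: Fatima 224, Nadia 174, Noah 47, Priya 159. Eliminate Noah.
Round 2: Fatima 271, Nadia 174, Priya 159. Eliminate Priya.
Round 3: Fatima 319, Nadia 285. Fatima has a majority.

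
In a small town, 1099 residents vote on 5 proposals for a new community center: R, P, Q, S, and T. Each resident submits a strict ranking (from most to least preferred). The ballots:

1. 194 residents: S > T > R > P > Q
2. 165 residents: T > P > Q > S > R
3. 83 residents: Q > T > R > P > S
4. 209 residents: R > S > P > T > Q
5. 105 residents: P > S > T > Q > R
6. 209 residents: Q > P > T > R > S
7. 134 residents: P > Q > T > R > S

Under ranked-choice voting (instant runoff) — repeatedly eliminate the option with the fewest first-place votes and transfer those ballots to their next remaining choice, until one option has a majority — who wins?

Round 1: R 209, P 239, Q 292, S 194, T 165. Eliminate T.
Round 2: R 209, P 404, Q 292, S 194. Eliminate S.
Round 3: R 403, P 404, Q 292. Eliminate Q.
Round 4: R 486, P 613. P has a majority.

P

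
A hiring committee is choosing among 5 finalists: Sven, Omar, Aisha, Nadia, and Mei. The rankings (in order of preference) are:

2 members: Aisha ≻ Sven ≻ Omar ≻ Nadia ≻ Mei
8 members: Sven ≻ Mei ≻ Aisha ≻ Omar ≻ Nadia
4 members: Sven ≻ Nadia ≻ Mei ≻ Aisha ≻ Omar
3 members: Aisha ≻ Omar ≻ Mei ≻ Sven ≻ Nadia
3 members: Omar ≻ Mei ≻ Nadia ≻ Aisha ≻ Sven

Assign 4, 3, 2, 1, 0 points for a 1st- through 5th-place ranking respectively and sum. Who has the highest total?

Sven

Sven: 2·3 + 8·4 + 4·4 + 3·1 + 3·0 = 57
Omar: 2·2 + 8·1 + 4·0 + 3·3 + 3·4 = 33
Aisha: 2·4 + 8·2 + 4·1 + 3·4 + 3·1 = 43
Nadia: 2·1 + 8·0 + 4·3 + 3·0 + 3·2 = 20
Mei: 2·0 + 8·3 + 4·2 + 3·2 + 3·3 = 47
Sven has the highest Borda score (57).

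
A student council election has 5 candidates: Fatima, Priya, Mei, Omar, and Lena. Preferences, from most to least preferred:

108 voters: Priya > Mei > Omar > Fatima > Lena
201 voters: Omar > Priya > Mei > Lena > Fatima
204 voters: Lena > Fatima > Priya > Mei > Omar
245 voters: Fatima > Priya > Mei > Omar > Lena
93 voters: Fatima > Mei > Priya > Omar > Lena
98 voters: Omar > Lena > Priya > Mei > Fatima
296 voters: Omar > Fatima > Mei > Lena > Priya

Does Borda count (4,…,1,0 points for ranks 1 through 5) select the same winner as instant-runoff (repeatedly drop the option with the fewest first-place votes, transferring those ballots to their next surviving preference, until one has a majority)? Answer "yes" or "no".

Borda — scores: Fatima 2960, Priya 2560, Mei 2389, Omar 2934, Lena 1607. Winner: Fatima.
Instant-runoff — R1 Fatima 338, Priya 108, Mei 0, Omar 595, Lena 204 (Mei out); R2 Fatima 338, Priya 108, Omar 595, Lena 204 (Priya out); R3 Fatima 338, Omar 703, Lena 204 (Omar winner). Winner: Omar.
The two methods disagree.

no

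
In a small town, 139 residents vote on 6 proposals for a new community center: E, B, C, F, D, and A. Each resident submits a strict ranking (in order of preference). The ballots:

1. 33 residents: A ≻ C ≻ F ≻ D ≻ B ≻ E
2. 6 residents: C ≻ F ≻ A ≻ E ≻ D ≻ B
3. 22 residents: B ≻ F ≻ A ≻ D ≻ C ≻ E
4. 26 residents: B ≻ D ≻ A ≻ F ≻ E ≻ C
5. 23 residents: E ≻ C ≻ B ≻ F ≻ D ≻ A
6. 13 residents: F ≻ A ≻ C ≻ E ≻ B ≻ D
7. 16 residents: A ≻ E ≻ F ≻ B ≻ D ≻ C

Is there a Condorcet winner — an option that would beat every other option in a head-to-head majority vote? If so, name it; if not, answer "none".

Checking pairwise contests:
B beats E 81–58.
C beats B 75–64.
F beats C 77–62.
B beats F 71–68.
B beats D 100–39.
B beats A 71–68.
Every option loses at least one head-to-head, so there is no Condorcet winner.

none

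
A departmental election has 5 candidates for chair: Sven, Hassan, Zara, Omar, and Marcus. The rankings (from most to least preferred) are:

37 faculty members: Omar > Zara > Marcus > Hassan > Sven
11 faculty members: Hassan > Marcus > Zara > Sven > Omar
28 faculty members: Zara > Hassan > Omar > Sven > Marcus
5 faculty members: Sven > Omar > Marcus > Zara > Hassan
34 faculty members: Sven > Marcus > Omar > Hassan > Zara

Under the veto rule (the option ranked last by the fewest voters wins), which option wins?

Last-place votes: Sven 37, Hassan 5, Zara 34, Omar 11, Marcus 28.
Hassan is ranked last by the fewest voters, so Hassan wins.

Hassan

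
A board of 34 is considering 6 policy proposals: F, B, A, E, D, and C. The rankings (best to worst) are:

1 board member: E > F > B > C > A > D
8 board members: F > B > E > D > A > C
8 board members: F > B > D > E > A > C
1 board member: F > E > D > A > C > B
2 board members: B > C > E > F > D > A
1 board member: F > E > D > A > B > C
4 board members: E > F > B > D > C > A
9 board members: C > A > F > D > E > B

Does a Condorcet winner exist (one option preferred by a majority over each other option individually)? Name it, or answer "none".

F vs B: 32–2 for F.
F vs A: 25–9 for F.
F vs E: 27–7 for F.
F vs D: 34–0 for F.
F vs C: 23–11 for F.
F beats every other option head-to-head.

F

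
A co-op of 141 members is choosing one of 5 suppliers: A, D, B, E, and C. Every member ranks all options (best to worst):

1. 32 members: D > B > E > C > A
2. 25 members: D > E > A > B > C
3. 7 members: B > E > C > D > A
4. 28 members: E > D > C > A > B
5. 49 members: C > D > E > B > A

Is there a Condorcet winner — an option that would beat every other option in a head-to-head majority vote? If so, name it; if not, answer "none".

D

D vs A: 141–0 for D.
D vs B: 134–7 for D.
D vs E: 106–35 for D.
D vs C: 85–56 for D.
D beats every other option head-to-head.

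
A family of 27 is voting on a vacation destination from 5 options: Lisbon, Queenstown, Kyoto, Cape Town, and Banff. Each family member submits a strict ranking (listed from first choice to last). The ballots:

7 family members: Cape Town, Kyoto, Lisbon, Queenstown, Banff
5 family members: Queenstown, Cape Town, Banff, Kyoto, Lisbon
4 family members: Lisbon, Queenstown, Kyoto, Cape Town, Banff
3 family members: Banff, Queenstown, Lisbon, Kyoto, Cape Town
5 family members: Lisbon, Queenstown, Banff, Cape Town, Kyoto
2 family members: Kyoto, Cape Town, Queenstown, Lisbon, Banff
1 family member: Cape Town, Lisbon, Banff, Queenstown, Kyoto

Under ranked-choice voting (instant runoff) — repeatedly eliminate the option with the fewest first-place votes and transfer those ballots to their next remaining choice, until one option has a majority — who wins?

Cape Town

Round 1: Lisbon 9, Queenstown 5, Kyoto 2, Cape Town 8, Banff 3. Eliminate Kyoto.
Round 2: Lisbon 9, Queenstown 5, Cape Town 10, Banff 3. Eliminate Banff.
Round 3: Lisbon 9, Queenstown 8, Cape Town 10. Eliminate Queenstown.
Round 4: Lisbon 12, Cape Town 15. Cape Town has a majority.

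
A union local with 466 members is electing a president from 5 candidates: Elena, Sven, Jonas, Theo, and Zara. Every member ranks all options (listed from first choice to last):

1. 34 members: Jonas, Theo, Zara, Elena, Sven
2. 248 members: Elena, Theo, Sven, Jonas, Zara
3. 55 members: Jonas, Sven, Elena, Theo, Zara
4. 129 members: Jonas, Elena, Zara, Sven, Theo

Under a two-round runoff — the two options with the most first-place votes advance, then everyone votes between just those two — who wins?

Elena

Round 1 first-place votes: Elena 248, Sven 0, Jonas 218, Theo 0, Zara 0.
Elena and Jonas advance.
Runoff: Elena is preferred to Jonas by 248 voters; Jonas by 218.
Elena wins the runoff.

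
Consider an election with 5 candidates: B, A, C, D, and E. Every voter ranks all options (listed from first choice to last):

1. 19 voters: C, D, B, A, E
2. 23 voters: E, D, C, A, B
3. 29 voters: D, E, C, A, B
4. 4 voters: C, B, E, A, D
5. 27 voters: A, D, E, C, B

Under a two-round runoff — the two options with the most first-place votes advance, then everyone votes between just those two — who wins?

D

Round 1 first-place votes: B 0, A 27, C 23, D 29, E 23.
D and A advance.
Runoff: D is preferred to A by 71 voters; A by 31.
D wins the runoff.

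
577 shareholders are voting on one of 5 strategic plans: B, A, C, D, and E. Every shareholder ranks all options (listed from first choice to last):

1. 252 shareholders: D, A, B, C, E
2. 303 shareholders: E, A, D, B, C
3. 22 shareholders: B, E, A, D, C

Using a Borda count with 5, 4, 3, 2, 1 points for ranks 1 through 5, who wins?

A

B: 252·3 + 303·2 + 22·5 = 1472
A: 252·4 + 303·4 + 22·3 = 2286
C: 252·2 + 303·1 + 22·1 = 829
D: 252·5 + 303·3 + 22·2 = 2213
E: 252·1 + 303·5 + 22·4 = 1855
A has the highest Borda score (2286).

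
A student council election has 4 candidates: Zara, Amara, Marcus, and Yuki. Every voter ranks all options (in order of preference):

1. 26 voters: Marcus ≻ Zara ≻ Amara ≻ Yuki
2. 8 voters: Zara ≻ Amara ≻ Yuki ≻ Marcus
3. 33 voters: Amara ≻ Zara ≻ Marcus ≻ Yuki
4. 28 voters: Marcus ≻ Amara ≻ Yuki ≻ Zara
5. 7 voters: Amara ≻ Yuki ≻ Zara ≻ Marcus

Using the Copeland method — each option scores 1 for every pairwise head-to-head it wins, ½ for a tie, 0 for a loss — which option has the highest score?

Zara: beats Yuki; loses to Amara and Marcus → score 1.
Amara: beats Zara and Yuki; loses to Marcus → score 2.
Marcus: beats Zara, Amara, and Yuki → score 3.
Yuki: loses to Zara, Amara, and Marcus → score 0.
Marcus has the best pairwise record.

Marcus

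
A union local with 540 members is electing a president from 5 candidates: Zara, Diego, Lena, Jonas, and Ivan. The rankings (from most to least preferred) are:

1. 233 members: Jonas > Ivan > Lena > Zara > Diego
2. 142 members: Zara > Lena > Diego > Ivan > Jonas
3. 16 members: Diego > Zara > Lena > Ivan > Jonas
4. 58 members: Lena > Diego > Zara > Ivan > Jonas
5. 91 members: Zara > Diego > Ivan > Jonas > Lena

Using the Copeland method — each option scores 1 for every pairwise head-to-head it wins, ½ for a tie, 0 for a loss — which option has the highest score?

Zara: beats Diego, Jonas, and Ivan; loses to Lena → score 3.
Diego: beats Jonas and Ivan; loses to Zara and Lena → score 2.
Lena: beats Zara and Diego; loses to Jonas and Ivan → score 2.
Jonas: beats Lena; loses to Zara, Diego, and Ivan → score 1.
Ivan: beats Lena and Jonas; loses to Zara and Diego → score 2.
Zara has the best pairwise record.

Zara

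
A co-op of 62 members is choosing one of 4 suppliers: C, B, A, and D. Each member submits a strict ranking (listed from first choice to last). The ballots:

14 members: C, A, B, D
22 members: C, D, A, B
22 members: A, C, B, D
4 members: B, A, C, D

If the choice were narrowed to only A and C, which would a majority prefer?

C

Voters preferring A to C: 26; preferring C to A: 36.
C wins the head-to-head.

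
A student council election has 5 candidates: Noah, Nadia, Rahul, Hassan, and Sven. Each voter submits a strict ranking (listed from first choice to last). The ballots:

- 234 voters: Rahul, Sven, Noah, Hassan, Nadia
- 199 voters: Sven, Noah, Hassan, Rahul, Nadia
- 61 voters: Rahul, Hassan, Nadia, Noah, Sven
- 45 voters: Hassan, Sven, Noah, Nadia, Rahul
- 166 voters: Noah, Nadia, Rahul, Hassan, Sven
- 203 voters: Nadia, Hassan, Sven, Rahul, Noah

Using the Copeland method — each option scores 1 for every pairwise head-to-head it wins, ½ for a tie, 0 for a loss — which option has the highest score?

Noah: beats Nadia and Hassan; loses to Rahul and Sven → score 2.
Nadia: loses to Noah, Rahul, Hassan, and Sven → score 0.
Rahul: beats Noah, Nadia, Hassan, and Sven → score 4.
Hassan: beats Nadia and Sven; loses to Noah and Rahul → score 2.
Sven: beats Noah and Nadia; loses to Rahul and Hassan → score 2.
Rahul has the best pairwise record.

Rahul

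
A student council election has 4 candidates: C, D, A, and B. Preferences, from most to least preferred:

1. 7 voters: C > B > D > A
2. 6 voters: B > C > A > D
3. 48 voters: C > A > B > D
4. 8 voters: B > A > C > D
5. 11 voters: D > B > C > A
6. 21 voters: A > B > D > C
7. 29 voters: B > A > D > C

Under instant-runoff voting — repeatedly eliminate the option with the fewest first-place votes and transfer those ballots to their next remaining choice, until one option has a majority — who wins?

B

Round 1: C 55, D 11, A 21, B 43. Eliminate D.
Round 2: C 55, A 21, B 54. Eliminate A.
Round 3: C 55, B 75. B has a majority.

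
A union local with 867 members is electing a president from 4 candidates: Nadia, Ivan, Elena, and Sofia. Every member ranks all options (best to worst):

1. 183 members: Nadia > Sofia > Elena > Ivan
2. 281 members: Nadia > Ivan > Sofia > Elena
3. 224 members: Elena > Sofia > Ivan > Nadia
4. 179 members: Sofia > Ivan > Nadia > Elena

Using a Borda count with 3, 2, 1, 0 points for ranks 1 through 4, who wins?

Nadia: 183·3 + 281·3 + 224·0 + 179·1 = 1571
Ivan: 183·0 + 281·2 + 224·1 + 179·2 = 1144
Elena: 183·1 + 281·0 + 224·3 + 179·0 = 855
Sofia: 183·2 + 281·1 + 224·2 + 179·3 = 1632
Sofia has the highest Borda score (1632).

Sofia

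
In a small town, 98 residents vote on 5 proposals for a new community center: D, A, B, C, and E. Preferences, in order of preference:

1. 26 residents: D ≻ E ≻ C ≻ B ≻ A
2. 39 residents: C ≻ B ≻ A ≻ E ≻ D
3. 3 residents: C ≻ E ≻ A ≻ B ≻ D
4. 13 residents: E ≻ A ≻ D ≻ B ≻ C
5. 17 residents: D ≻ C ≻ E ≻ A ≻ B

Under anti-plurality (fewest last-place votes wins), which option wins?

E

Last-place votes: D 42, A 26, B 17, C 13, E 0.
E is ranked last by the fewest voters, so E wins.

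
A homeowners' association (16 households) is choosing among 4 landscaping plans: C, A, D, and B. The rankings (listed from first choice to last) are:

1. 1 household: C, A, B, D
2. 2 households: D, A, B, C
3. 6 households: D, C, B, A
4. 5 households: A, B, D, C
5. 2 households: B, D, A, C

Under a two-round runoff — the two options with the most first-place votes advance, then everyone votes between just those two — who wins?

Round 1 first-place votes: C 1, A 5, D 8, B 2.
D and A advance.
Runoff: D is preferred to A by 10 voters; A by 6.
D wins the runoff.

D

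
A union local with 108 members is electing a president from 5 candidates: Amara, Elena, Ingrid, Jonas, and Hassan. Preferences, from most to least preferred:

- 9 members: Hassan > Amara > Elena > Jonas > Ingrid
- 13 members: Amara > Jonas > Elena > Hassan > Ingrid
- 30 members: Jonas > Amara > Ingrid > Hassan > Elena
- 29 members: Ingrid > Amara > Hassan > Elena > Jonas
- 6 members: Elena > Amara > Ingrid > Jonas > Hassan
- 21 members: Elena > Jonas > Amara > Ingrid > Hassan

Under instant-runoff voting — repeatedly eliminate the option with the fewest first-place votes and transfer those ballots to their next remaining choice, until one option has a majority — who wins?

Elena

Round 1: Amara 13, Elena 27, Ingrid 29, Jonas 30, Hassan 9. Eliminate Hassan.
Round 2: Amara 22, Elena 27, Ingrid 29, Jonas 30. Eliminate Amara.
Round 3: Elena 36, Ingrid 29, Jonas 43. Eliminate Ingrid.
Round 4: Elena 65, Jonas 43. Elena has a majority.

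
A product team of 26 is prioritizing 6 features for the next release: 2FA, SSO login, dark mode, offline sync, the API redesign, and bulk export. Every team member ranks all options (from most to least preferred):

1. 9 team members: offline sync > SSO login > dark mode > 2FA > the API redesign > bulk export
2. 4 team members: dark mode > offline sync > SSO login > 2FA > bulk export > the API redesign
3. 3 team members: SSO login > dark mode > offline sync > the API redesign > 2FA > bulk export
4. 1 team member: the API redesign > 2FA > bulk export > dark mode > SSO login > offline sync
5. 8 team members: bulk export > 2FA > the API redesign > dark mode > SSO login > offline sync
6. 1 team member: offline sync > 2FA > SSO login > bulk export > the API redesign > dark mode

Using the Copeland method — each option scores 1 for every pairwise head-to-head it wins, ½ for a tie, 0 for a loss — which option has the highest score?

2FA: beats the API redesign and bulk export; loses to SSO login, dark mode, and offline sync → score 2.
SSO login: beats 2FA, the API redesign, and bulk export; ties dark mode; loses to offline sync → score 3.5.
dark mode: beats 2FA, offline sync, the API redesign, and bulk export; ties SSO login → score 4.5.
offline sync: beats 2FA, SSO login, the API redesign, and bulk export; loses to dark mode → score 4.
the API redesign: ties bulk export; loses to 2FA, SSO login, dark mode, and offline sync → score 0.5.
bulk export: ties the API redesign; loses to 2FA, SSO login, dark mode, and offline sync → score 0.5.
dark mode has the best pairwise record.

dark mode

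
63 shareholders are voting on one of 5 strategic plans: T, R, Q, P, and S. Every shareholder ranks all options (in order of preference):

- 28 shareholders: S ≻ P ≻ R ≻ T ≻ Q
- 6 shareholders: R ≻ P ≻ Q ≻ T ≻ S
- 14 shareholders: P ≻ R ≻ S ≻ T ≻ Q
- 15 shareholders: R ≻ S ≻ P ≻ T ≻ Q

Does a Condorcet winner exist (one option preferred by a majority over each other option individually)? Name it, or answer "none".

Checking pairwise contests:
R beats T 63–0.
P beats R 42–21.
T beats Q 57–6.
S beats P 43–20.
R beats S 35–28.
Every option loses at least one head-to-head, so there is no Condorcet winner.

none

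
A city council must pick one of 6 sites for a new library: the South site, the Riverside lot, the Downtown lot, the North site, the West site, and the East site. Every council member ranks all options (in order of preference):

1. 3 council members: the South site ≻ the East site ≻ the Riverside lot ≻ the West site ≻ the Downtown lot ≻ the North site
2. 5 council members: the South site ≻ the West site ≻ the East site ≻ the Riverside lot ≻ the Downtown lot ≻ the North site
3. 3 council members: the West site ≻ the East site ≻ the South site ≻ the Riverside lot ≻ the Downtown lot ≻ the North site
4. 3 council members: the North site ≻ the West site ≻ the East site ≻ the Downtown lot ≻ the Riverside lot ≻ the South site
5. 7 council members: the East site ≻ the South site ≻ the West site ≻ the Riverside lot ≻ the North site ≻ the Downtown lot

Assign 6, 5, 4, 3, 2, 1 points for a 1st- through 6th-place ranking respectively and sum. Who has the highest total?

the South site: 3·6 + 5·6 + 3·4 + 3·1 + 7·5 = 98
the Riverside lot: 3·4 + 5·3 + 3·3 + 3·2 + 7·3 = 63
the Downtown lot: 3·2 + 5·2 + 3·2 + 3·3 + 7·1 = 38
the North site: 3·1 + 5·1 + 3·1 + 3·6 + 7·2 = 43
the West site: 3·3 + 5·5 + 3·6 + 3·5 + 7·4 = 95
the East site: 3·5 + 5·4 + 3·5 + 3·4 + 7·6 = 104
the East site has the highest Borda score (104).

the East site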